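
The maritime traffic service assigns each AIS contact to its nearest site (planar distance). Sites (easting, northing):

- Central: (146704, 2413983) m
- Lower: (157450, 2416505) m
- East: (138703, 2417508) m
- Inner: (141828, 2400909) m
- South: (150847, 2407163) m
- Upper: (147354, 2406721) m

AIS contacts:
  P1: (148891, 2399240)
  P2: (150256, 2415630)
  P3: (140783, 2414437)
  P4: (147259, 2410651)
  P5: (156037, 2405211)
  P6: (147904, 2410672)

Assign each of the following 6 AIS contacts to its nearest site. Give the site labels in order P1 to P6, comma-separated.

Inner, Central, East, Central, South, Central

P1 → Inner (d²=52671530.00)
P2 → Central (d²=15329313.00)
P3 → East (d²=13757441.00)
P4 → Central (d²=11410249.00)
P5 → South (d²=30746404.00)
P6 → Central (d²=12402721.00)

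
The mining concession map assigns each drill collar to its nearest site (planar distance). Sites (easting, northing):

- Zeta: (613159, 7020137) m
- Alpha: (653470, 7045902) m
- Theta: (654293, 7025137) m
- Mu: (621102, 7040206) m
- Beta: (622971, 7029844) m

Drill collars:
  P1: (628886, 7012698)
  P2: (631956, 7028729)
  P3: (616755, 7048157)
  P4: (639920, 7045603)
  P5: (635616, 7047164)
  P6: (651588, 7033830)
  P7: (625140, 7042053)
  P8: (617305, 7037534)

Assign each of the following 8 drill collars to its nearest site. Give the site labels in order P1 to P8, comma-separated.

Zeta, Beta, Mu, Alpha, Mu, Theta, Mu, Mu

P1 → Zeta (d²=302677250.00)
P2 → Beta (d²=81973450.00)
P3 → Mu (d²=82114810.00)
P4 → Alpha (d²=183691901.00)
P5 → Mu (d²=259069960.00)
P6 → Theta (d²=82885274.00)
P7 → Mu (d²=19716853.00)
P8 → Mu (d²=21556793.00)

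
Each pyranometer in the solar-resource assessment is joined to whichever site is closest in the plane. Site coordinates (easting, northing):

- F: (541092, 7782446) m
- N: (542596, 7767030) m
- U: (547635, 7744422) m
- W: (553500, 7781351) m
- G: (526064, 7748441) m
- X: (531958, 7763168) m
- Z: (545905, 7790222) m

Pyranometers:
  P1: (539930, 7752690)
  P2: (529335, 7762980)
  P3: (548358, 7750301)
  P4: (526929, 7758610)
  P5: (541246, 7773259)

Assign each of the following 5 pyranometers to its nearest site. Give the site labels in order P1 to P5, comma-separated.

P1 → U (d²=127726849.00)
P2 → X (d²=6915473.00)
P3 → U (d²=35085370.00)
P4 → X (d²=46066205.00)
P5 → N (d²=40622941.00)

U, X, U, X, N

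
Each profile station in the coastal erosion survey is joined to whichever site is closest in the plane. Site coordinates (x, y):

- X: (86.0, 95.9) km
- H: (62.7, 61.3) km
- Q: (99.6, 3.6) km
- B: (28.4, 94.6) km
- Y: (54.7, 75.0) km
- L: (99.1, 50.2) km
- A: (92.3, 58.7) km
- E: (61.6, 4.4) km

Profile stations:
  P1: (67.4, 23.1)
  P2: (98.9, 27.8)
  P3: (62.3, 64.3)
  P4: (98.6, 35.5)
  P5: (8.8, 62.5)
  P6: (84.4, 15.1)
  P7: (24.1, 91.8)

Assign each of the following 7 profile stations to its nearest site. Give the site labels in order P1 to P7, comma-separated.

P1 → E (d²=383.33)
P2 → L (d²=501.80)
P3 → H (d²=9.16)
P4 → L (d²=216.34)
P5 → B (d²=1414.57)
P6 → Q (d²=363.29)
P7 → B (d²=26.33)

E, L, H, L, B, Q, B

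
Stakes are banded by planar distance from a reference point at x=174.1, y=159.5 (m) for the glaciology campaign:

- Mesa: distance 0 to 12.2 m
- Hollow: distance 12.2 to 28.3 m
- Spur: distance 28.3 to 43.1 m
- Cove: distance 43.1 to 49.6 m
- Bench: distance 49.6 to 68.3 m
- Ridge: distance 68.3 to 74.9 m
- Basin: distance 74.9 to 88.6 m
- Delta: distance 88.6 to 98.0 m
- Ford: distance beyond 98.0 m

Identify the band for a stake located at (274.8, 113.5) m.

Distance = √((274.8−174.1)² + (113.5−159.5)²) = √(10140.490 + 2116.000) = 110.709 m.
98.0 ≤ 110.709 < ∞ → Ford.

Ford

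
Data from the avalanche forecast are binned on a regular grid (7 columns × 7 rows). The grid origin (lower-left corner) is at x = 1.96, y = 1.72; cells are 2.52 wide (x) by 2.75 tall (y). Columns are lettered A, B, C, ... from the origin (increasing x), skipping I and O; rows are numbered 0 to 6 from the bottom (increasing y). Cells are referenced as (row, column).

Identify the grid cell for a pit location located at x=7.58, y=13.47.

Column index: ⌊(7.58 − 1.96) / 2.52⌋ = ⌊2.230⌋ = 2 → column C
Row offset from origin: ⌊(13.47 − 1.72) / 2.75⌋ = ⌊4.273⌋ = 4 → row 4

(4, C)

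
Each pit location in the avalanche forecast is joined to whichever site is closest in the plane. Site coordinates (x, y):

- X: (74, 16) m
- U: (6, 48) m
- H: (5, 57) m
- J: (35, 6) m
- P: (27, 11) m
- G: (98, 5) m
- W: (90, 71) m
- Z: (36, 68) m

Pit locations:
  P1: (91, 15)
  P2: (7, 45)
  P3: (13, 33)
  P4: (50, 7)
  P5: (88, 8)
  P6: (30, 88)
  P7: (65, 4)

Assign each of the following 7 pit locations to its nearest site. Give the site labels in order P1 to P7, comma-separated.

G, U, U, J, G, Z, X

P1 → G (d²=149.00)
P2 → U (d²=10.00)
P3 → U (d²=274.00)
P4 → J (d²=226.00)
P5 → G (d²=109.00)
P6 → Z (d²=436.00)
P7 → X (d²=225.00)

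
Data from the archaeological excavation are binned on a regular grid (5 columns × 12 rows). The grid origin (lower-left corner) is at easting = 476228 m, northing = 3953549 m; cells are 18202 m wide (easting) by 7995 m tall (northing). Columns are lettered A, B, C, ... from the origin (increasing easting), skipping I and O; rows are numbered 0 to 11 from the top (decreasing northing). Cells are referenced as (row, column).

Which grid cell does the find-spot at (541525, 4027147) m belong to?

Column index: ⌊(541525 − 476228) / 18202⌋ = ⌊3.587⌋ = 3 → column D
Row offset from origin: ⌊(4027147 − 3953549) / 7995⌋ = ⌊9.206⌋ = 9 → row 2 (counted from top)

(2, D)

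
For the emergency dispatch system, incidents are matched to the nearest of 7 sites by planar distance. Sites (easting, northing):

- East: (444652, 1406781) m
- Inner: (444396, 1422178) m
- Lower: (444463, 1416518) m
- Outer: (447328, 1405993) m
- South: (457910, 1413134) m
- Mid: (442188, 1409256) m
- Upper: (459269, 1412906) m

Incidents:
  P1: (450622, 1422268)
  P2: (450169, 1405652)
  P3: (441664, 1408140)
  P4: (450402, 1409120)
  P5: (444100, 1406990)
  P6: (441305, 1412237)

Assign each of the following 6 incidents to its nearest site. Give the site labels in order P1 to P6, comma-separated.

Inner, Outer, Mid, Outer, East, Mid

P1 → Inner (d²=38771176.00)
P2 → Outer (d²=8187562.00)
P3 → Mid (d²=1520032.00)
P4 → Outer (d²=19227605.00)
P5 → East (d²=348385.00)
P6 → Mid (d²=9666050.00)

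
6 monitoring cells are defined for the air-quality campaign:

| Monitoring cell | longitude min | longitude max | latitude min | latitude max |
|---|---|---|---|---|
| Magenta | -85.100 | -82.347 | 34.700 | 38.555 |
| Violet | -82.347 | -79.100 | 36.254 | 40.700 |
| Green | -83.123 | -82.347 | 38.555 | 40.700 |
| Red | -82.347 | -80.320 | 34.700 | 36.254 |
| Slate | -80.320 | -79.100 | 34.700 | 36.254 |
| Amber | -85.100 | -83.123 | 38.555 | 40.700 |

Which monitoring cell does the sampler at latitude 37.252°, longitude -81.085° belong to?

Violet

The point has longitude = -81.085 and latitude = 37.252.
Only Violet satisfies -82.347 ≤ longitude ≤ -79.100 and 36.254 ≤ latitude ≤ 40.700.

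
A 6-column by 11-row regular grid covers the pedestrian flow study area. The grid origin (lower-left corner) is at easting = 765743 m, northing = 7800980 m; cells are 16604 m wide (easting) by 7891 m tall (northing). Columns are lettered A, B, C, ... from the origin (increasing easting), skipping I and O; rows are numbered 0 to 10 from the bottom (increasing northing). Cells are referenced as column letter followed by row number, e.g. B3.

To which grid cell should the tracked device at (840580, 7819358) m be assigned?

E2

Column index: ⌊(840580 − 765743) / 16604⌋ = ⌊4.507⌋ = 4 → column E
Row offset from origin: ⌊(7819358 − 7800980) / 7891⌋ = ⌊2.329⌋ = 2 → row 2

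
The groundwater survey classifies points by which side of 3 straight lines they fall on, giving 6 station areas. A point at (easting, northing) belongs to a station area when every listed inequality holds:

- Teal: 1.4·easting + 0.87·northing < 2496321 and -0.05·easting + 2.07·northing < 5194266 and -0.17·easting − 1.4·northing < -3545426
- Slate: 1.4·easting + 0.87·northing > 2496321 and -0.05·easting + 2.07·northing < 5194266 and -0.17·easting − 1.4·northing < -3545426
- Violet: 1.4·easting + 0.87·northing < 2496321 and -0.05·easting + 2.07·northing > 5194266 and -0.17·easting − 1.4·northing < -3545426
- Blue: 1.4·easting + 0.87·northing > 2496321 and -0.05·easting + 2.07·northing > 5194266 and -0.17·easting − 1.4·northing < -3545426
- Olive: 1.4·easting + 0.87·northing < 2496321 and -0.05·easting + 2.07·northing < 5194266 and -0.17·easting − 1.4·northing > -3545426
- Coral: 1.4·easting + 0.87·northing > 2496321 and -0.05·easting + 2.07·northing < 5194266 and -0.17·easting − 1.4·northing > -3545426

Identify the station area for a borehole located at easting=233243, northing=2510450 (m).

Slate

1.4·233243 + 0.87·2510450 = 2510631.700, which is > 2496321
-0.05·233243 + 2.07·2510450 = 5184969.350, which is < 5194266
-0.17·233243 − 1.4·2510450 = -3554281.310, which is < -3545426
This sign pattern matches Slate.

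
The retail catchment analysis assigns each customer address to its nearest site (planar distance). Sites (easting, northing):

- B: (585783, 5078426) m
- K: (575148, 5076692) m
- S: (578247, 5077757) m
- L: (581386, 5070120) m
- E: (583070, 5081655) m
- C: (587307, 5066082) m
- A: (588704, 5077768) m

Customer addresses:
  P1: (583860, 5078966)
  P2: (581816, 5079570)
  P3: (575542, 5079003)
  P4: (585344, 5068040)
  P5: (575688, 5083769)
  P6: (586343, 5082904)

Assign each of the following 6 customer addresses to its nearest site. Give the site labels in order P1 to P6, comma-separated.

P1 → B (d²=3989529.00)
P2 → E (d²=5919741.00)
P3 → K (d²=5495957.00)
P4 → C (d²=7687133.00)
P5 → S (d²=42692625.00)
P6 → E (d²=12272530.00)

B, E, K, C, S, E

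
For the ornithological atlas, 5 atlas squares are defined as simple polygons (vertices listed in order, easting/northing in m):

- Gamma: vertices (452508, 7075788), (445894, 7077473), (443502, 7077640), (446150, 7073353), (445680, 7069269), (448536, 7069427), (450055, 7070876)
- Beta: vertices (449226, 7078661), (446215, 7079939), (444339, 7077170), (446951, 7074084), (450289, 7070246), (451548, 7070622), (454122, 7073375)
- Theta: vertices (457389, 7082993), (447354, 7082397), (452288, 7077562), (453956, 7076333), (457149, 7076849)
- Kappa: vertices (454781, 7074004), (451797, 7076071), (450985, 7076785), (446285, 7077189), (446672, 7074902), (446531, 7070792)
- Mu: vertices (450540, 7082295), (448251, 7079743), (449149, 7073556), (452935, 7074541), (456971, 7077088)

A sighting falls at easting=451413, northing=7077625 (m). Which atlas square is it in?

Cast a ray rightward from (451413, 7077625). For each polygon, the edges (by vertex number in listed order) whose endpoints lie on opposite sides of northing = 7077625, where each meets that height, and whether that is right or left of the point:
Gamma: 2–3 at easting≈443716.9 (left), 3–4 at easting≈443511.3 (left) → 0 crossings.
Beta: 2–3 at easting≈444647.3 (left), 7–1 at easting≈450185.6 (left) → 0 crossings.
Theta: 2–3 at easting≈452223.7 (right), 5–1 at easting≈457179.3 (right) → 2 crossings.
Kappa: no edge straddles that height → 0 crossings.
Mu: 2–3 at easting≈448558.4 (left), 5–1 at easting≈456307.8 (right) → 1 crossing.
Only Mu has an odd count, so the point is inside Mu.

Mu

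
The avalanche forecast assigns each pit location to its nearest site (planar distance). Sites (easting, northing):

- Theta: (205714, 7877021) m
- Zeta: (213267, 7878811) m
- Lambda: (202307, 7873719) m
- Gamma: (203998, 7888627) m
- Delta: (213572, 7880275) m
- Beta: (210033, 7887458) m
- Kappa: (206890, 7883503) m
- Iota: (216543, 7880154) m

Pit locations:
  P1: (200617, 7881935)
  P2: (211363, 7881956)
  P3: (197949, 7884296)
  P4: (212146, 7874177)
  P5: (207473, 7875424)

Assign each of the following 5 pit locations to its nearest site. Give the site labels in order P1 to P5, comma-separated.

Kappa, Delta, Gamma, Zeta, Theta

P1 → Kappa (d²=41809153.00)
P2 → Delta (d²=7705442.00)
P3 → Gamma (d²=55347962.00)
P4 → Zeta (d²=22730597.00)
P5 → Theta (d²=5644490.00)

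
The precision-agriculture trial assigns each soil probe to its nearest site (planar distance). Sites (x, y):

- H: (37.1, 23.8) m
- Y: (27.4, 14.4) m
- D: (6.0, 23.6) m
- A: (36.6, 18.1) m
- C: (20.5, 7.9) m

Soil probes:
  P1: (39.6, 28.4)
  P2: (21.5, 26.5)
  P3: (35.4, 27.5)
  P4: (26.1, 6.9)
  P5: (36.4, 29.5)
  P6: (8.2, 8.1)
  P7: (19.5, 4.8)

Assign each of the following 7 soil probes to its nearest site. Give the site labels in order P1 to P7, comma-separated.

P1 → H (d²=27.41)
P2 → Y (d²=181.22)
P3 → H (d²=16.58)
P4 → C (d²=32.36)
P5 → H (d²=32.98)
P6 → C (d²=151.33)
P7 → C (d²=10.61)

H, Y, H, C, H, C, C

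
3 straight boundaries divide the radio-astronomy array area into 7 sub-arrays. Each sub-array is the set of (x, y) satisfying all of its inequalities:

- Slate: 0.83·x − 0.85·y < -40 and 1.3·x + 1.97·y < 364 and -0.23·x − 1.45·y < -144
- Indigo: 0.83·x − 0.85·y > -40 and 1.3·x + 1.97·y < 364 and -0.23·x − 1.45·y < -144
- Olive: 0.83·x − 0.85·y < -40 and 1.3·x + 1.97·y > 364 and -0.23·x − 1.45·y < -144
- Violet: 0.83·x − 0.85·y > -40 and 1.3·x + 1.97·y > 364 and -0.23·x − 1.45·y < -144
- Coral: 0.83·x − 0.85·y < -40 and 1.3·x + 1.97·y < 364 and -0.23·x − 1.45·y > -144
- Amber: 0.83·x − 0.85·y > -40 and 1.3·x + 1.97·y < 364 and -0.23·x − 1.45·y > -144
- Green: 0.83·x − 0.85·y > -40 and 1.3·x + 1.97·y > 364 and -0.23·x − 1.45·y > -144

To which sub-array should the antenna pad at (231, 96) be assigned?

0.83·231 − 0.85·96 = 110.130, which is > -40
1.3·231 + 1.97·96 = 489.420, which is > 364
-0.23·231 − 1.45·96 = -192.330, which is < -144
This sign pattern matches Violet.

Violet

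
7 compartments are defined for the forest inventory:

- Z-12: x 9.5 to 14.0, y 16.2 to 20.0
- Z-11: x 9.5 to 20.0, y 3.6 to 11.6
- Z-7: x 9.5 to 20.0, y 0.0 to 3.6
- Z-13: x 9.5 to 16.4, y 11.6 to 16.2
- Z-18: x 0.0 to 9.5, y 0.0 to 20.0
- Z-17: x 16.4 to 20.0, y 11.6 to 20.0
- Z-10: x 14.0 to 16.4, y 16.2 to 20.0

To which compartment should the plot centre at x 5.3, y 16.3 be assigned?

The point has x = 5.3 and y = 16.3.
Only Z-18 satisfies 0.0 ≤ x ≤ 9.5 and 0.0 ≤ y ≤ 20.0.

Z-18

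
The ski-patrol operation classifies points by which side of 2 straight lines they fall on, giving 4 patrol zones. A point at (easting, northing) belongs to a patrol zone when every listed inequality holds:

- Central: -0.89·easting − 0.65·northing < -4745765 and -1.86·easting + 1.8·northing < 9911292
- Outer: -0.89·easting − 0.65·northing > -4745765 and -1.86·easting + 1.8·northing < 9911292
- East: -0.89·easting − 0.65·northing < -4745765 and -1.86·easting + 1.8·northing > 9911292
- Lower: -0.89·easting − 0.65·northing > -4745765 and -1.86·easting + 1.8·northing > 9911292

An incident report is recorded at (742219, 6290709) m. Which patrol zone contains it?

East

-0.89·742219 − 0.65·6290709 = -4749535.760, which is < -4745765
-1.86·742219 + 1.8·6290709 = 9942748.860, which is > 9911292
This sign pattern matches East.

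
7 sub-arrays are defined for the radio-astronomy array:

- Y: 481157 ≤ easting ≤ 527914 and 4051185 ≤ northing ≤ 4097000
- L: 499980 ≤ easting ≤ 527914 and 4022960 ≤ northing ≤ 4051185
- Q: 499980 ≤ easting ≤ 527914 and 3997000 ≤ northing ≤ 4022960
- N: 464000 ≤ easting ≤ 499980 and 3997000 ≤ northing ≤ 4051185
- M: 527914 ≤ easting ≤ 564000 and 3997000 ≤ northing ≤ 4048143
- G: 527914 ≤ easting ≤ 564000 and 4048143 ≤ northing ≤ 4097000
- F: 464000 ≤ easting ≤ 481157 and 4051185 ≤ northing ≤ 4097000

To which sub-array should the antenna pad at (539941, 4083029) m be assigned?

G

The point has easting = 539941 and northing = 4083029.
Only G satisfies 527914 ≤ easting ≤ 564000 and 4048143 ≤ northing ≤ 4097000.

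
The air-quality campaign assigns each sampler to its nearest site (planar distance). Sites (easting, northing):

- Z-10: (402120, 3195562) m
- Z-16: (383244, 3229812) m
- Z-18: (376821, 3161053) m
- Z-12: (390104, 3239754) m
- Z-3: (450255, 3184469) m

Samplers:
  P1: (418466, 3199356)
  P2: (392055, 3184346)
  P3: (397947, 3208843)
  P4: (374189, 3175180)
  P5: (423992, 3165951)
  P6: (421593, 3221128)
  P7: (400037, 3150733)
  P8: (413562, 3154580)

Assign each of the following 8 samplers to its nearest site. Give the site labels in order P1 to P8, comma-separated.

P1 → Z-10 (d²=281586152.00)
P2 → Z-10 (d²=227102881.00)
P3 → Z-10 (d²=193798890.00)
P4 → Z-18 (d²=206499553.00)
P5 → Z-3 (d²=1032661493.00)
P6 → Z-10 (d²=1032818085.00)
P7 → Z-18 (d²=645485056.00)
P8 → Z-18 (d²=1391800810.00)

Z-10, Z-10, Z-10, Z-18, Z-3, Z-10, Z-18, Z-18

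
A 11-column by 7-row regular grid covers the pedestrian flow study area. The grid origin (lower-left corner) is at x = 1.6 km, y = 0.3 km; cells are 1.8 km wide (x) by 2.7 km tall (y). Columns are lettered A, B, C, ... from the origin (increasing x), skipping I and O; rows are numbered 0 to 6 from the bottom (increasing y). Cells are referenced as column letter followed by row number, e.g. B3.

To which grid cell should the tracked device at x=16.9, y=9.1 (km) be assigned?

J3

Column index: ⌊(16.9 − 1.6) / 1.8⌋ = ⌊8.500⌋ = 8 → column J
Row offset from origin: ⌊(9.1 − 0.3) / 2.7⌋ = ⌊3.259⌋ = 3 → row 3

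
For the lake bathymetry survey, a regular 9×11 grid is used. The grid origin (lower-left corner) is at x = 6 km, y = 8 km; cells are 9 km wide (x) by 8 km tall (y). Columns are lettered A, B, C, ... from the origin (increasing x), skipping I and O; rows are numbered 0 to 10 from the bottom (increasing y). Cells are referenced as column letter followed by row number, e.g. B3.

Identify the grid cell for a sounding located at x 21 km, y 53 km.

Column index: ⌊(21 − 6) / 9⌋ = ⌊1.667⌋ = 1 → column B
Row offset from origin: ⌊(53 − 8) / 8⌋ = ⌊5.625⌋ = 5 → row 5

B5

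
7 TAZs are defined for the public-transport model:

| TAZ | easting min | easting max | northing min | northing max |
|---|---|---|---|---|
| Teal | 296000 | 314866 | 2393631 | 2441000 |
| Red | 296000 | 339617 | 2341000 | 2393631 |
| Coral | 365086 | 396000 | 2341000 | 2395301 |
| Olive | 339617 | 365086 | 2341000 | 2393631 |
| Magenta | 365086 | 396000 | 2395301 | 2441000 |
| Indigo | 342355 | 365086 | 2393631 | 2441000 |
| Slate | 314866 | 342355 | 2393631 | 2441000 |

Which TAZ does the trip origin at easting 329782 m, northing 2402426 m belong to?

The point has easting = 329782 and northing = 2402426.
Only Slate satisfies 314866 ≤ easting ≤ 342355 and 2393631 ≤ northing ≤ 2441000.

Slate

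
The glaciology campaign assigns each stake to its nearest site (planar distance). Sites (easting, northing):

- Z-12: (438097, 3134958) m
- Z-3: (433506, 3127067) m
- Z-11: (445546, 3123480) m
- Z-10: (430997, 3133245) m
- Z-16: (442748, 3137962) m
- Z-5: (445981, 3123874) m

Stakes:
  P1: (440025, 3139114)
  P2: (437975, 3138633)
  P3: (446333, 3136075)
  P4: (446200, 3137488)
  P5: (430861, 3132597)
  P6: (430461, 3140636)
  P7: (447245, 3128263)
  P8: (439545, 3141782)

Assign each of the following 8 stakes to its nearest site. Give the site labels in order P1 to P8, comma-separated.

P1 → Z-16 (d²=8741833.00)
P2 → Z-12 (d²=13520509.00)
P3 → Z-16 (d²=16412994.00)
P4 → Z-16 (d²=12140980.00)
P5 → Z-10 (d²=438400.00)
P6 → Z-10 (d²=54914177.00)
P7 → Z-5 (d²=20861017.00)
P8 → Z-16 (d²=24851609.00)

Z-16, Z-12, Z-16, Z-16, Z-10, Z-10, Z-5, Z-16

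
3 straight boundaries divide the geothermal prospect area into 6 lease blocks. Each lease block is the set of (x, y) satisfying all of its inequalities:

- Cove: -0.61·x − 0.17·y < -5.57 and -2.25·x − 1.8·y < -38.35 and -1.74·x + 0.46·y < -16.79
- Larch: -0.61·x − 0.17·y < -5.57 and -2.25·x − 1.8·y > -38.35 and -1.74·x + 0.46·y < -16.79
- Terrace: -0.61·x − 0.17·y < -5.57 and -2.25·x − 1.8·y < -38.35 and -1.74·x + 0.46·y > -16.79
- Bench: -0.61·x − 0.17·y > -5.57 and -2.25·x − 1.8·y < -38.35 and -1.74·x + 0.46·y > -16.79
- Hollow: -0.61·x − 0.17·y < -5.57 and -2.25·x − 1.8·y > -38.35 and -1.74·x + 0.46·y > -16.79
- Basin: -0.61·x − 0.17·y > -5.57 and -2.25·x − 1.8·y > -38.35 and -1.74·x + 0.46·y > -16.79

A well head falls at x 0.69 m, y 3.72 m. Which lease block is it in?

Basin

-0.61·0.69 − 0.17·3.72 = -1.053, which is > -5.57
-2.25·0.69 − 1.8·3.72 = -8.248, which is > -38.35
-1.74·0.69 + 0.46·3.72 = 0.511, which is > -16.79
This sign pattern matches Basin.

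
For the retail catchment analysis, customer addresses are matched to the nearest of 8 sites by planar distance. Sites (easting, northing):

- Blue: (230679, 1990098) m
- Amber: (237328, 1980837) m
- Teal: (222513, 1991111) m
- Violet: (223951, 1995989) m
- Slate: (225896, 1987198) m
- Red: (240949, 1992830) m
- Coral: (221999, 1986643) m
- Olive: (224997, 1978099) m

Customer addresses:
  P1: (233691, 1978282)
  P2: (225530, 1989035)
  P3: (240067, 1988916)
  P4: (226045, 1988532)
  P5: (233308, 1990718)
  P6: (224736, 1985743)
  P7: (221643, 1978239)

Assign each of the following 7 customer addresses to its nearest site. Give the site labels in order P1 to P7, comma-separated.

Amber, Slate, Red, Slate, Blue, Slate, Olive

P1 → Amber (d²=19755794.00)
P2 → Slate (d²=3508525.00)
P3 → Red (d²=16097320.00)
P4 → Slate (d²=1801757.00)
P5 → Blue (d²=7296041.00)
P6 → Slate (d²=3462625.00)
P7 → Olive (d²=11268916.00)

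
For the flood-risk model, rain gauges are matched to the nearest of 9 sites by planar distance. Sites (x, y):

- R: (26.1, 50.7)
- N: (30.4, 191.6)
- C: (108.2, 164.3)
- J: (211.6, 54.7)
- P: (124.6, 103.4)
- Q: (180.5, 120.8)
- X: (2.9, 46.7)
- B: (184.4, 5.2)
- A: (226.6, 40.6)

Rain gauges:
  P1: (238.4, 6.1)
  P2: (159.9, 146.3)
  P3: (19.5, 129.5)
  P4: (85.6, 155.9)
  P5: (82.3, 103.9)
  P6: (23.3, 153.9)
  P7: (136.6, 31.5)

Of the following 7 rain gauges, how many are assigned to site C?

P1 → A
P2 → Q
P3 → N
P4 → C
P5 → P
P6 → N
P7 → B
1 of the 7 goes to C.

1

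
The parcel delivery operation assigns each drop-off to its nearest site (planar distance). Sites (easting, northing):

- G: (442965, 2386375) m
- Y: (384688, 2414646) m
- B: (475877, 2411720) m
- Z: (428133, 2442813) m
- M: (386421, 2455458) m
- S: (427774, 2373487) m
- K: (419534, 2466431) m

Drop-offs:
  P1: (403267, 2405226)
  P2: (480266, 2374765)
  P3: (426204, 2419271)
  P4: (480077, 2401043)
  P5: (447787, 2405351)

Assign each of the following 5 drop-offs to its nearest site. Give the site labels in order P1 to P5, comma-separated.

Y, B, Z, B, G

P1 → Y (d²=433915641.00)
P2 → B (d²=1384935346.00)
P3 → Z (d²=557946805.00)
P4 → B (d²=131638329.00)
P5 → G (d²=383340260.00)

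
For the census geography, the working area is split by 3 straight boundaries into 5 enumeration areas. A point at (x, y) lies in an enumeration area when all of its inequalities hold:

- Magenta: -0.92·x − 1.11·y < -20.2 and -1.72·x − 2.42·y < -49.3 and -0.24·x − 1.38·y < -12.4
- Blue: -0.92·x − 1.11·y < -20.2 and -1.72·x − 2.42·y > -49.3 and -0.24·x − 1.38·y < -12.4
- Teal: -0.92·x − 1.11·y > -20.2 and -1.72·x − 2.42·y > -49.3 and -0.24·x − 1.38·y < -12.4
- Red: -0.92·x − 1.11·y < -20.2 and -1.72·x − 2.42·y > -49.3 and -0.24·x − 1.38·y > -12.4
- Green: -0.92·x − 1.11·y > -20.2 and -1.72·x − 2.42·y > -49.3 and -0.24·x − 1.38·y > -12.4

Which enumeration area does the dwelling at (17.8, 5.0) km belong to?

Red

-0.92·17.8 − 1.11·5.0 = -21.926, which is < -20.2
-1.72·17.8 − 2.42·5.0 = -42.716, which is > -49.3
-0.24·17.8 − 1.38·5.0 = -11.172, which is > -12.4
This sign pattern matches Red.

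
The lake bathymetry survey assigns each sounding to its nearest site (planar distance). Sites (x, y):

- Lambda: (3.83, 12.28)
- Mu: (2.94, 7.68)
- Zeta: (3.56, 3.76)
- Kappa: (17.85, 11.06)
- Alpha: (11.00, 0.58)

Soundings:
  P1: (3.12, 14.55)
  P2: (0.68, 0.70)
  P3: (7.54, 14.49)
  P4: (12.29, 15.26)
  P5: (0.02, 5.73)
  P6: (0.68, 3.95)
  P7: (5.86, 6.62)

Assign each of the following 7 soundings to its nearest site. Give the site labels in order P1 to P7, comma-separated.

Lambda, Zeta, Lambda, Kappa, Mu, Zeta, Mu

P1 → Lambda (d²=5.66)
P2 → Zeta (d²=17.66)
P3 → Lambda (d²=18.65)
P4 → Kappa (d²=48.55)
P5 → Mu (d²=12.33)
P6 → Zeta (d²=8.33)
P7 → Mu (d²=9.65)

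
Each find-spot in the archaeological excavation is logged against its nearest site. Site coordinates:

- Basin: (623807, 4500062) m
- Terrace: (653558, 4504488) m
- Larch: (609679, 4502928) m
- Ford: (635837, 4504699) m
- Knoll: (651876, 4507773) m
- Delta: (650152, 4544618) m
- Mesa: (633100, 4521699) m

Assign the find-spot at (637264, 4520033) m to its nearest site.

Squared distances to each site:
Basin: 579931690.000; Terrace: 507141461.000; Larch: 1053513250.000; Ford: 237167885.000; Knoll: 363818144.000; Delta: 770522769.000; Mesa: 20114452.000.
Minimum at Mesa.

Mesa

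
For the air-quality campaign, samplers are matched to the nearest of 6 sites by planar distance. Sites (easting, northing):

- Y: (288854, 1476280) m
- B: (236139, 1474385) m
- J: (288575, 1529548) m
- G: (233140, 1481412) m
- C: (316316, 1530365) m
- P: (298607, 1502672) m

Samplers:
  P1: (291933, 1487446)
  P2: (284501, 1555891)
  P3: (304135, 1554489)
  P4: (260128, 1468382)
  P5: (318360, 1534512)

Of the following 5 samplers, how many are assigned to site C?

2

P1 → Y
P2 → J
P3 → C
P4 → B
P5 → C
2 of the 5 go to C.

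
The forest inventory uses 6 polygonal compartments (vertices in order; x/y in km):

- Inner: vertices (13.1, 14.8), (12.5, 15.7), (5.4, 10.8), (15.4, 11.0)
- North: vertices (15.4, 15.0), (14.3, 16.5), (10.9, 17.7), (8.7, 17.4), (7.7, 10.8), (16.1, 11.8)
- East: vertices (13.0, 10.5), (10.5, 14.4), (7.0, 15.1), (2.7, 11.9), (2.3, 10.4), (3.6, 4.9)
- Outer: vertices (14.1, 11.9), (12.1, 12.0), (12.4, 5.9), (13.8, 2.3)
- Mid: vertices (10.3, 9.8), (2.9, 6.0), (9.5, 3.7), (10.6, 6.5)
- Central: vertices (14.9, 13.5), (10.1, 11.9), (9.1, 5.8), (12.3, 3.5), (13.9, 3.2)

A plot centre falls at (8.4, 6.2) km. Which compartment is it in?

Mid

Cast a ray rightward from (8.4, 6.2). For each polygon, the edges (by vertex number in listed order) whose endpoints lie on opposite sides of y = 6.2, where each meets that height, and whether that is right or left of the point:
Inner: no edge straddles that height → 0 crossings.
North: no edge straddles that height → 0 crossings.
East: 5–6 at x≈3.29 (left), 6–1 at x≈5.78 (left) → 0 crossings.
Outer: 2–3 at x≈12.39 (right), 4–1 at x≈13.92 (right) → 2 crossings.
Mid: 1–2 at x≈3.29 (left), 3–4 at x≈10.48 (right) → 1 crossing.
Central: 2–3 at x≈9.17 (right), 5–1 at x≈14.19 (right) → 2 crossings.
Only Mid has an odd count, so the point is inside Mid.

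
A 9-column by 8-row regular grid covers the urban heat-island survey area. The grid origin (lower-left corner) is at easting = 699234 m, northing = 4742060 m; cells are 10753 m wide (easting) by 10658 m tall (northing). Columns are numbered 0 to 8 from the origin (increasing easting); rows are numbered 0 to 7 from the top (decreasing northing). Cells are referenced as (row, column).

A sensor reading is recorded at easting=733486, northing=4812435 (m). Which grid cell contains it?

(1, 3)

Column index: ⌊(733486 − 699234) / 10753⌋ = ⌊3.185⌋ = 3
Row offset from origin: ⌊(4812435 − 4742060) / 10658⌋ = ⌊6.603⌋ = 6 → row 1 (counted from top)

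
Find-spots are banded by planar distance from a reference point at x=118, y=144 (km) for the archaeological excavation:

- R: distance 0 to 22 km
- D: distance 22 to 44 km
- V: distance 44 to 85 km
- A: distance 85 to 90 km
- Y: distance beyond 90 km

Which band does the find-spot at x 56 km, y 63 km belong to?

Y

Distance = √((56−118)² + (63−144)²) = √(3844.000 + 6561.000) = 102.005 km.
90 ≤ 102.005 < ∞ → Y.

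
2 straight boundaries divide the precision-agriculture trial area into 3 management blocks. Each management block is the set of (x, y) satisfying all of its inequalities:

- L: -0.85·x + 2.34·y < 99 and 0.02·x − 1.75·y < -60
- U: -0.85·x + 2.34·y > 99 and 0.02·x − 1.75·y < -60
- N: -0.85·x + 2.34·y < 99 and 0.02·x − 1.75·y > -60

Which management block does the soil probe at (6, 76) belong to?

U

-0.85·6 + 2.34·76 = 172.740, which is > 99
0.02·6 − 1.75·76 = -132.880, which is < -60
This sign pattern matches U.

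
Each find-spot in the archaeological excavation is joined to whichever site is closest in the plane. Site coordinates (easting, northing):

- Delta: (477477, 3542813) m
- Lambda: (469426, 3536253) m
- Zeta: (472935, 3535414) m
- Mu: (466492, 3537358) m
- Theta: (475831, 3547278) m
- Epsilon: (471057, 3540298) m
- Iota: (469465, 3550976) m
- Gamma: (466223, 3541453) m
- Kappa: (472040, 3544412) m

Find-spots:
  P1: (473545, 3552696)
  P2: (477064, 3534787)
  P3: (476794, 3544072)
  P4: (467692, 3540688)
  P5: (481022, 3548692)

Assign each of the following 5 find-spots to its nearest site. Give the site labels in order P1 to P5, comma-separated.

P1 → Iota (d²=19604800.00)
P2 → Zeta (d²=17441770.00)
P3 → Delta (d²=2051570.00)
P4 → Gamma (d²=2743186.00)
P5 → Theta (d²=28945877.00)

Iota, Zeta, Delta, Gamma, Theta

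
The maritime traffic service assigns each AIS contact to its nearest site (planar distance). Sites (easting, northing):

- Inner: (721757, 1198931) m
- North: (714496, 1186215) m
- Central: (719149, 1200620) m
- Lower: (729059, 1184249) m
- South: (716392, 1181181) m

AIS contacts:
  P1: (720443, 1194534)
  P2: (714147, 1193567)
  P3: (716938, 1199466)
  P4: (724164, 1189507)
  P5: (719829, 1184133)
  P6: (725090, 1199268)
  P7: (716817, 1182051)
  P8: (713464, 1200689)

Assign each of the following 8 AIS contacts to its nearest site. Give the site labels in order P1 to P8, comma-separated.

Inner, North, Central, Lower, South, Inner, South, Central

P1 → Inner (d²=21060205.00)
P2 → North (d²=54173705.00)
P3 → Central (d²=6220237.00)
P4 → Lower (d²=51607589.00)
P5 → South (d²=20527273.00)
P6 → Inner (d²=11222458.00)
P7 → South (d²=937525.00)
P8 → Central (d²=32323986.00)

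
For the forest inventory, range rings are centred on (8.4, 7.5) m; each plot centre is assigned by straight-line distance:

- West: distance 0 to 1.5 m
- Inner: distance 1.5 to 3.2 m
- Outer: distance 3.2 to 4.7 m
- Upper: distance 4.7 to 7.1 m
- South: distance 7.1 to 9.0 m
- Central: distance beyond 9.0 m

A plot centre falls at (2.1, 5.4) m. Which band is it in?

Distance = √((2.1−8.4)² + (5.4−7.5)²) = √(39.690 + 4.410) = 6.641 m.
4.7 ≤ 6.641 < 7.1 → Upper.

Upper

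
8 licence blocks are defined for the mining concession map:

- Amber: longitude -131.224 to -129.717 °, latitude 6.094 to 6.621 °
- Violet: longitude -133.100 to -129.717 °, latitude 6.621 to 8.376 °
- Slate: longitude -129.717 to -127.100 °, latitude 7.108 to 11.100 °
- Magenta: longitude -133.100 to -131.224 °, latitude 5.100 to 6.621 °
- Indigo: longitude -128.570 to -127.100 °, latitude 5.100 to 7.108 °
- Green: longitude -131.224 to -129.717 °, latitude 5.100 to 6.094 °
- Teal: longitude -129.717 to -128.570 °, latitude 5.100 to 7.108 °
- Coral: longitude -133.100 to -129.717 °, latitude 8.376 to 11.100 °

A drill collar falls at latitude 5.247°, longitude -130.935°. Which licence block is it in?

Green

The point has longitude = -130.935 and latitude = 5.247.
Only Green satisfies -131.224 ≤ longitude ≤ -129.717 and 5.100 ≤ latitude ≤ 6.094.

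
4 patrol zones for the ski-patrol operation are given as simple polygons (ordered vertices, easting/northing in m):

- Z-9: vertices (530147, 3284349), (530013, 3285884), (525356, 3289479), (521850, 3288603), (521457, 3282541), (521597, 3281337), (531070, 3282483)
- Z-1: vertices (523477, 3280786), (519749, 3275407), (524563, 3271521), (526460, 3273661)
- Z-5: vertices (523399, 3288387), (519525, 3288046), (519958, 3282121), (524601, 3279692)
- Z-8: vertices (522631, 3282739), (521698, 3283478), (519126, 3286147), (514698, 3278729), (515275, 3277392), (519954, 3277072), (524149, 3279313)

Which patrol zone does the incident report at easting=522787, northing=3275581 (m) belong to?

Z-1

Cast a ray rightward from (522787, 3275581). For each polygon, the edges (by vertex number in listed order) whose endpoints lie on opposite sides of northing = 3275581, where each meets that height, and whether that is right or left of the point:
Z-9: no edge straddles that height → 0 crossings.
Z-1: 1–2 at easting≈519869.6 (left), 4–1 at easting≈525656.2 (right) → 1 crossing.
Z-5: no edge straddles that height → 0 crossings.
Z-8: no edge straddles that height → 0 crossings.
Only Z-1 has an odd count, so the point is inside Z-1.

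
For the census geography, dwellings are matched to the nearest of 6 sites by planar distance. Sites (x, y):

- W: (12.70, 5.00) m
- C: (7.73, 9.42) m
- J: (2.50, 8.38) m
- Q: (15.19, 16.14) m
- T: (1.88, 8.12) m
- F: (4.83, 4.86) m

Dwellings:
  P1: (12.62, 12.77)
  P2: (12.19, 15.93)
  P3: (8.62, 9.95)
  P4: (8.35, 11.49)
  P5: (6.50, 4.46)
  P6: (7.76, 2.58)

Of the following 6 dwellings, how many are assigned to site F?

2

P1 → Q
P2 → Q
P3 → C
P4 → C
P5 → F
P6 → F
2 of the 6 go to F.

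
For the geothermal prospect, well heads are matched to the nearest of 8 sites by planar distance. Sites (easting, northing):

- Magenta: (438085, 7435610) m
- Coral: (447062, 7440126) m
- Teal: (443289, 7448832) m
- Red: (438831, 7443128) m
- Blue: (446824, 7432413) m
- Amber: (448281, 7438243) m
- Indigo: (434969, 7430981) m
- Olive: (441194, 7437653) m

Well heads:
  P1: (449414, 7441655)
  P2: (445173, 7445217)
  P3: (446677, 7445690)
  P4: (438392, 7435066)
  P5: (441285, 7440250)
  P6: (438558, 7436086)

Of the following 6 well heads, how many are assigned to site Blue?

P1 → Coral
P2 → Teal
P3 → Teal
P4 → Magenta
P5 → Olive
P6 → Magenta
0 of the 6 go to Blue.

0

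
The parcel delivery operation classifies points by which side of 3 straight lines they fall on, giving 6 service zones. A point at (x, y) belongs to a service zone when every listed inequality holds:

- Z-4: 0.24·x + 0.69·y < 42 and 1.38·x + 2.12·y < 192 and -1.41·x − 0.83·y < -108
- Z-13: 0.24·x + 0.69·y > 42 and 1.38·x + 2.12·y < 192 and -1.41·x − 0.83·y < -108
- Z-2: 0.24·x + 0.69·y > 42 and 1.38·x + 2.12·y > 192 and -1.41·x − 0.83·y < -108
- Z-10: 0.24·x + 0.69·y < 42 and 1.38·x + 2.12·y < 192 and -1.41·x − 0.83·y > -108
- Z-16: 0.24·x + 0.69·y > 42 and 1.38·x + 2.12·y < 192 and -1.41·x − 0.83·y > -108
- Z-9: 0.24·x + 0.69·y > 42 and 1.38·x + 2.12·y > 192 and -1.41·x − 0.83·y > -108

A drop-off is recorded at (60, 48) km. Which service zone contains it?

0.24·60 + 0.69·48 = 47.520, which is > 42
1.38·60 + 2.12·48 = 184.560, which is < 192
-1.41·60 − 0.83·48 = -124.440, which is < -108
This sign pattern matches Z-13.

Z-13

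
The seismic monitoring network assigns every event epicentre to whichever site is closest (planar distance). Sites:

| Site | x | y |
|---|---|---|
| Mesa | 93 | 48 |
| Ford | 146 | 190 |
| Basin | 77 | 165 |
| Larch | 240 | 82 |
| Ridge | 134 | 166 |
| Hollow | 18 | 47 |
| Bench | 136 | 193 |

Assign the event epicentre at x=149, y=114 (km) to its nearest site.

Squared distances to each site:
Mesa: 7492.000; Ford: 5785.000; Basin: 7785.000; Larch: 9305.000; Ridge: 2929.000; Hollow: 21650.000; Bench: 6410.000.
Minimum at Ridge.

Ridge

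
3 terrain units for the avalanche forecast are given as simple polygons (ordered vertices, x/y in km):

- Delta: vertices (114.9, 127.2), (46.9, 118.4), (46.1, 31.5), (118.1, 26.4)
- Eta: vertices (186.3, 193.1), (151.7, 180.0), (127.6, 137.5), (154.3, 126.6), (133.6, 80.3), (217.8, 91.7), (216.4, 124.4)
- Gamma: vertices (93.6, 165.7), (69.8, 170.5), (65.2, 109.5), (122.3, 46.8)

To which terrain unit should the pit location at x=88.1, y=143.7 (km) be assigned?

Gamma

Cast a ray rightward from (88.1, 143.7). For each polygon, the edges (by vertex number in listed order) whose endpoints lie on opposite sides of y = 143.7, where each meets that height, and whether that is right or left of the point:
Delta: no edge straddles that height → 0 crossings.
Eta: 2–3 at x≈131.12 (right), 7–1 at x≈207.94 (right) → 2 crossings.
Gamma: 2–3 at x≈67.78 (left), 4–1 at x≈98.91 (right) → 1 crossing.
Only Gamma has an odd count, so the point is inside Gamma.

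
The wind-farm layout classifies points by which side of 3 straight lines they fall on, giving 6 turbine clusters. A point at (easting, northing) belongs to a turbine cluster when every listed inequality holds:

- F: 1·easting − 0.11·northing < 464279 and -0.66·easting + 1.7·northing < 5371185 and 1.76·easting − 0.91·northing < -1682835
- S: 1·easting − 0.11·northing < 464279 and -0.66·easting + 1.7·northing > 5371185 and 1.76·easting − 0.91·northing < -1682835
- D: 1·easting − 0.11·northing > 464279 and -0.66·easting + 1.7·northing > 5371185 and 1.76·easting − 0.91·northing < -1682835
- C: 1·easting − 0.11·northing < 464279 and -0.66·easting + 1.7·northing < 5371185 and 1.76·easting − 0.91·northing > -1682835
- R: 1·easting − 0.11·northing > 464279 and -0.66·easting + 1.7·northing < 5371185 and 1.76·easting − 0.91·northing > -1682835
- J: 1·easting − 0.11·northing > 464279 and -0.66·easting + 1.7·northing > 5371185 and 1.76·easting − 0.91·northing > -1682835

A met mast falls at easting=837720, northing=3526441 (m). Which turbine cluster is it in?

1·837720 − 0.11·3526441 = 449811.490, which is < 464279
-0.66·837720 + 1.7·3526441 = 5442054.500, which is > 5371185
1.76·837720 − 0.91·3526441 = -1734674.110, which is < -1682835
This sign pattern matches S.

S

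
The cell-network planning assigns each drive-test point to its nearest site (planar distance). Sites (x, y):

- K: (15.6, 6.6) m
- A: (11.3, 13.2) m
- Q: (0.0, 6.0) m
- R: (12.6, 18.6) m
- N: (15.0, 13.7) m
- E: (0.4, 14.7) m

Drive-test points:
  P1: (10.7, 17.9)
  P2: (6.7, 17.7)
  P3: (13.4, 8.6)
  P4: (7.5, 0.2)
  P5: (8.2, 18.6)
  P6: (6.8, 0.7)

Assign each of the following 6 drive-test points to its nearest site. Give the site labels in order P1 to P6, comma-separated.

R, R, K, Q, R, Q

P1 → R (d²=4.10)
P2 → R (d²=35.62)
P3 → K (d²=8.84)
P4 → Q (d²=89.89)
P5 → R (d²=19.36)
P6 → Q (d²=74.33)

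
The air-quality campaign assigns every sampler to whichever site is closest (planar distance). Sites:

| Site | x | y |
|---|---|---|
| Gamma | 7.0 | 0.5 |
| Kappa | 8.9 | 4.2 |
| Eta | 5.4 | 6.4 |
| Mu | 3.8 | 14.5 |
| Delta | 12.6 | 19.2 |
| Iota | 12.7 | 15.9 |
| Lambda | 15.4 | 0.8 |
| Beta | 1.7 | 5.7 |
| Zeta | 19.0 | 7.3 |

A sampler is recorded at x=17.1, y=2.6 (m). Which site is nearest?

Lambda

Squared distances to each site:
Gamma: 106.420; Kappa: 69.800; Eta: 151.330; Mu: 318.500; Delta: 295.810; Iota: 196.250; Lambda: 6.130; Beta: 246.770; Zeta: 25.700.
Minimum at Lambda.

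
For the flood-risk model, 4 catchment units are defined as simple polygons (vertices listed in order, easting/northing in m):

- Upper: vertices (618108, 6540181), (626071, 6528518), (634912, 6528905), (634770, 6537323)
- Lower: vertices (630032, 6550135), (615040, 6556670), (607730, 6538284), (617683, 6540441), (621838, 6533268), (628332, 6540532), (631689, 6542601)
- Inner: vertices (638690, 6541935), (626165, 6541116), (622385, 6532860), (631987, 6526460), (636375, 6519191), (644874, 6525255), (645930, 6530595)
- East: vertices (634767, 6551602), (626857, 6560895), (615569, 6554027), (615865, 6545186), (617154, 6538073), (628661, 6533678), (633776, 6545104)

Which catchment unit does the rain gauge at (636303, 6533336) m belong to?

Cast a ray rightward from (636303, 6533336). For each polygon, the edges (by vertex number in listed order) whose endpoints lie on opposite sides of northing = 6533336, where each meets that height, and whether that is right or left of the point:
Upper: 1–2 at easting≈622781.5 (left), 3–4 at easting≈634837.3 (left) → 0 crossings.
Lower: 4–5 at easting≈621798.6 (left), 5–6 at easting≈621898.8 (left) → 0 crossings.
Inner: 2–3 at easting≈622602.9 (left), 7–1 at easting≈644180.0 (right) → 1 crossing.
East: no edge straddles that height → 0 crossings.
Only Inner has an odd count, so the point is inside Inner.

Inner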